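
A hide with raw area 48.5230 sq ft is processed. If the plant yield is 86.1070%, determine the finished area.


Formula: finished = raw * yield / 100
Substituting: finished = 48.5230 * 86.1070 / 100
Result: 41.7817 sq ft


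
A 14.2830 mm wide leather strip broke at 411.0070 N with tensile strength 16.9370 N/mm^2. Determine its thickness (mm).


Formula: t = F / (TS * w)
Substituting: t = 411.0070 / (16.9370 * 14.2830)
Result: 1.6990 mm


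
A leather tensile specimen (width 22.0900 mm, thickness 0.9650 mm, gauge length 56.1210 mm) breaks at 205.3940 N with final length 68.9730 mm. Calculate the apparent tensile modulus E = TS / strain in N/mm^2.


TS = F / (w * t) = 205.3940 / (22.0900 * 0.9650) = 9.6353 N/mm^2
strain = (Lf - L0) / L0 = (68.9730 - 56.1210) / 56.1210 = 0.2290
E = TS / strain = 9.6353 / 0.2290 = 42.0745 N/mm^2


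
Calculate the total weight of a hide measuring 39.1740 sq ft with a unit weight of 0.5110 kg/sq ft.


Formula: Weight = area * weight_per_sqft
Substituting: Weight = 39.1740 * 0.5110
Result: 20.0179 kg


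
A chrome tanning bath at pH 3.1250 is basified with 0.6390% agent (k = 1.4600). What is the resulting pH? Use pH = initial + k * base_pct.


Formula: pH_final = pH_initial + k * base_pct
Substituting: pH_final = 3.1250 + 1.4600 * 0.6390
Result: 4.0579


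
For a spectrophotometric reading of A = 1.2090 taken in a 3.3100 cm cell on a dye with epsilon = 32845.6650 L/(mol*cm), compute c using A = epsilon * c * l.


Formula: c = A / (epsilon * l)
Substituting: c = 1.2090 / (32845.6650 * 3.3100)
Result: 1.1120e-05 mol/L


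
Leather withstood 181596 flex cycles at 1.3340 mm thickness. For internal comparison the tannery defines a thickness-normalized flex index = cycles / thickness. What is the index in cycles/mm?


Formula: Index = cycles / thickness
Substituting: Index = 181596 / 1.3340
Result: 136128.9355 cycles/mm


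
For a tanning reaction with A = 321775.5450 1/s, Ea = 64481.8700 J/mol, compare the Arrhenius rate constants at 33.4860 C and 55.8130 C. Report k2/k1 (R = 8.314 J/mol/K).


T1 = 33.4860 + 273.15 = 306.6360 K; T2 = 55.8130 + 273.15 = 328.9630 K
k1 = A * exp(-Ea/(R*T1)) = 321775.5450 * exp(-64481.8700/(8.314*306.6360)) = 3.3330e-06 1/s
k2 = A * exp(-Ea/(R*T2)) = 321775.5450 * exp(-64481.8700/(8.314*328.9630)) = 1.8552e-05 1/s
k2/k1 = 1.8552e-05 / 3.3330e-06 = 5.5660


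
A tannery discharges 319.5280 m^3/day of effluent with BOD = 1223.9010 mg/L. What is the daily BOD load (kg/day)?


Formula: BOD_load = volume * conc / 1000
Substituting: BOD_load = 319.5280 * 1223.9010 / 1000
Result: 391.0706 kg/day


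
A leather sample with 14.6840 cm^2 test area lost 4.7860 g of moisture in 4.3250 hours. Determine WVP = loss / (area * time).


Formula: WVP = loss / (area * time)
Substituting: WVP = 4.7860 / (14.6840 * 4.3250)
Result: 0.0753602 g/(cm^2*hr)


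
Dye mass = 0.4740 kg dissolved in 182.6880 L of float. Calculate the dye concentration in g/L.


Formula: Conc = dye_mass(kg) / volume(L) * 1000
Substituting: Conc = 0.4740 / 182.6880 * 1000
Result: 2.5946 g/L


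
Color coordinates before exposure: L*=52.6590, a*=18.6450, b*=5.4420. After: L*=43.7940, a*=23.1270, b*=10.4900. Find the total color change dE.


dL = -8.8650, da = 4.4820, db = 5.0480
dE = sqrt((-8.8650)^2 + 4.4820^2 + 5.0480^2) = 11.1427


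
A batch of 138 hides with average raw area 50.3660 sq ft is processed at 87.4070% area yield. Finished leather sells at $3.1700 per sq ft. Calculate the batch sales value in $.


Raw_total = N * avg_area = 138 * 50.3660 = 6950.5080 sq ft
Finished = Raw_total * yield / 100 = 6950.5080 * 87.4070 / 100 = 6075.2305 sq ft
Value = Finished * price = 6075.2305 * 3.1700 = 19258.4808 $


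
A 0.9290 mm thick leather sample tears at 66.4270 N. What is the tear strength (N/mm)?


Formula: Tear strength = force / thickness
Substituting: Tear strength = 66.4270 / 0.9290
Result: 71.5038 N/mm


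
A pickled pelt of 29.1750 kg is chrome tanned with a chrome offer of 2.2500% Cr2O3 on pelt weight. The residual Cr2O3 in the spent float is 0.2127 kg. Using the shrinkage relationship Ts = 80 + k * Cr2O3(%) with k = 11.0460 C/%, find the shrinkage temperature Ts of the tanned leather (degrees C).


Offered = pelt * offer_pct / 100 = 29.1750 * 2.2500 / 100 = 0.6564 kg
Uptake = offered - residual = 0.6564 - 0.2127 = 0.4437 kg
Cr2O3% on pelt = uptake / pelt * 100 = 0.4437 / 29.1750 * 100 = 1.5210 %
Ts = 80 + k * Cr2O3% = 80 + 11.0460 * 1.5210 = 96.8004 C


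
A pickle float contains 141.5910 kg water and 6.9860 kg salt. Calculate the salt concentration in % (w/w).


Formula: Conc = salt / (water + salt) * 100
Substituting: Conc = 6.9860 / (141.5910 + 6.9860) * 100
Result: 4.7019 %


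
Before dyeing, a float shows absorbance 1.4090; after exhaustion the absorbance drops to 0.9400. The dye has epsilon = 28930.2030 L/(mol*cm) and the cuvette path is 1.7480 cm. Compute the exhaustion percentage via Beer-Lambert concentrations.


c_initial = A_i / (epsilon * l) = 1.4090 / (28930.2030 * 1.7480) = 2.7862e-05 mol/L
c_final = A_f / (epsilon * l) = 0.9400 / (28930.2030 * 1.7480) = 1.8588e-05 mol/L
Exhaustion = (c_initial - c_final) / c_initial * 100 = (2.7862e-05 - 1.8588e-05) / 2.7862e-05 * 100 = 33.2860 %


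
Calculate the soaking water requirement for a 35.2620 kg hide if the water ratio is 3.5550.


Formula: Water = hide_weight * ratio
Substituting: Water = 35.2620 * 3.5550
Result: 125.3564 kg


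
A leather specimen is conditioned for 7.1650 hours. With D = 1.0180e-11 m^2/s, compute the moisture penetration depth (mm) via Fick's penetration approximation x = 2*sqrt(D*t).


t = 7.1650 hr * 3600 = 25794.0000 s
D * t = 1.0180e-11 * 25794.0000 = 2.6258e-07
x = 2 * sqrt(D*t) = 2 * sqrt(2.6258e-07) = 0.00102486 m = 1.0249 mm


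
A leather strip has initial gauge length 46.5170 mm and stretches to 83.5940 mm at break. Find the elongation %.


Formula: Elongation = (Lf - L0) / L0 * 100
Substituting: Elongation = (83.5940 - 46.5170) / 46.5170 * 100
Result: 79.7063 %


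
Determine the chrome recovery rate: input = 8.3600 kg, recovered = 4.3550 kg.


Formula: Recovery = recovered / input * 100
Substituting: Recovery = 4.3550 / 8.3600 * 100
Result: 52.0933 %


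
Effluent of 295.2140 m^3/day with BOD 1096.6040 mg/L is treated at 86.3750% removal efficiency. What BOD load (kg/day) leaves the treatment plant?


Load_in = volume * conc / 1000 = 295.2140 * 1096.6040 / 1000 = 323.7329 kg/day
Removed = Load_in * eff / 100 = 323.7329 * 86.3750 / 100 = 279.6243 kg/day
Load_out = Load_in - Removed = 323.7329 - 279.6243 = 44.1086 kg/day


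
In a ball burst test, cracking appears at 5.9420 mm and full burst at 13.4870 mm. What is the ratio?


Formula: Ratio = crack / burst
Substituting: Ratio = 5.9420 / 13.4870
Result: 0.4406


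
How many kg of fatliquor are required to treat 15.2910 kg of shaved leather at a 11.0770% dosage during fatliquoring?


Formula: Fat = substrate * pct / 100
Substituting: Fat = 15.2910 * 11.0770 / 100
Result: 1.6938 kg


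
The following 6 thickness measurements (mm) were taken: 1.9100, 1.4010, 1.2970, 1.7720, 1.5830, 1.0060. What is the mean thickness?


Formula: Average = sum / n
Substituting: Average = 8.9690 / 6
Result: 1.4948 mm


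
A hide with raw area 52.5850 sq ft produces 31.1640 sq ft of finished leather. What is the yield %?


Formula: Yield = finished / raw * 100
Substituting: Yield = 31.1640 / 52.5850 * 100
Result: 59.2640 %


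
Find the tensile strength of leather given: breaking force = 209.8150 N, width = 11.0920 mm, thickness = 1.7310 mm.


Formula: TS = force / (width * thickness)
Substituting: TS = 209.8150 / (11.0920 * 1.7310)
Result: 10.9277 N/mm^2


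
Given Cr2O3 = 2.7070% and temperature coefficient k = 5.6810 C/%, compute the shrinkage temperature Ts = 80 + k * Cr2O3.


Formula: Ts = 80 + k * Cr2O3
Substituting: Ts = 80 + 5.6810 * 2.7070
Result: 95.3785 C


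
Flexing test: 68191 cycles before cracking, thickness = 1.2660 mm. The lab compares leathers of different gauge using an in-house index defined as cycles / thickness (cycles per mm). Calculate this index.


Formula: Index = cycles / thickness
Substituting: Index = 68191 / 1.2660
Result: 53863.3491 cycles/mm


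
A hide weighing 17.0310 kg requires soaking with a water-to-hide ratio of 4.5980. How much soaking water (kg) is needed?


Formula: Water = hide_weight * ratio
Substituting: Water = 17.0310 * 4.5980
Result: 78.3085 kg


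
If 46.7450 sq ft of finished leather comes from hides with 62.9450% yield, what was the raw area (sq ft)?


Formula: raw = finished * 100 / yield
Substituting: raw = 46.7450 * 100 / 62.9450
Result: 74.2632 sq ft


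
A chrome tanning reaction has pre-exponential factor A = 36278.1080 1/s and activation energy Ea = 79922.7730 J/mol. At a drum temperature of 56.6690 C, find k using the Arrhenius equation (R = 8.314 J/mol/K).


T_K = T_C + 273.15 = 56.6690 + 273.15 = 329.8190 K
exponent = -Ea / (R * T_K) = -79922.7730 / (8.314 * 329.8190) = -29.1464
k = A * exp(exponent) = 36278.1080 * exp(-29.1464) = 7.9712e-09 1/s


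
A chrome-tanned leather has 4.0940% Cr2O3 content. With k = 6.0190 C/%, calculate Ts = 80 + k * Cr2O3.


Formula: Ts = 80 + k * Cr2O3
Substituting: Ts = 80 + 6.0190 * 4.0940
Result: 104.6418 C


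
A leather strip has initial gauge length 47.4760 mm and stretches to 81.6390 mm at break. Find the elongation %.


Formula: Elongation = (Lf - L0) / L0 * 100
Substituting: Elongation = (81.6390 - 47.4760) / 47.4760 * 100
Result: 71.9585 %


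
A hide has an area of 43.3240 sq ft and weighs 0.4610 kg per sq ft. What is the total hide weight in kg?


Formula: Weight = area * weight_per_sqft
Substituting: Weight = 43.3240 * 0.4610
Result: 19.9724 kg


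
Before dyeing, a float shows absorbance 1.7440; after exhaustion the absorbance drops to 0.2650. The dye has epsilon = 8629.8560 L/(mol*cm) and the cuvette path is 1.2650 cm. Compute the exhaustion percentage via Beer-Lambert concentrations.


c_initial = A_i / (epsilon * l) = 1.7440 / (8629.8560 * 1.2650) = 1.5975e-04 mol/L
c_final = A_f / (epsilon * l) = 0.2650 / (8629.8560 * 1.2650) = 2.4275e-05 mol/L
Exhaustion = (c_initial - c_final) / c_initial * 100 = (1.5975e-04 - 2.4275e-05) / 1.5975e-04 * 100 = 84.8050 %


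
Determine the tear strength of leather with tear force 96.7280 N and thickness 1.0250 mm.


Formula: Tear strength = force / thickness
Substituting: Tear strength = 96.7280 / 1.0250
Result: 94.3688 N/mm


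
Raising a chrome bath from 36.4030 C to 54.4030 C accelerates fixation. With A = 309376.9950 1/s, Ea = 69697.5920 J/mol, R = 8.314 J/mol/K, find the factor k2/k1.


T1 = 36.4030 + 273.15 = 309.5530 K; T2 = 54.4030 + 273.15 = 327.5530 K
k1 = A * exp(-Ea/(R*T1)) = 309376.9950 * exp(-69697.5920/(8.314*309.5530)) = 5.3597e-07 1/s
k2 = A * exp(-Ea/(R*T2)) = 309376.9950 * exp(-69697.5920/(8.314*327.5530)) = 2.3739e-06 1/s
k2/k1 = 2.3739e-06 / 5.3597e-07 = 4.4292


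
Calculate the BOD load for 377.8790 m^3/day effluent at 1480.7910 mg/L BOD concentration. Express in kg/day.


Formula: BOD_load = volume * conc / 1000
Substituting: BOD_load = 377.8790 * 1480.7910 / 1000
Result: 559.5598 kg/day


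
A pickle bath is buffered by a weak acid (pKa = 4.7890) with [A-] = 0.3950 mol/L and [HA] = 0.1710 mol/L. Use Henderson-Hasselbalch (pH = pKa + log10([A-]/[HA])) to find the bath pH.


ratio = [A-] / [HA] = 0.3950 / 0.1710 = 2.3099
log10(ratio) = 0.3636
pH = pKa + log10(ratio) = 4.7890 + 0.3636 = 5.1526


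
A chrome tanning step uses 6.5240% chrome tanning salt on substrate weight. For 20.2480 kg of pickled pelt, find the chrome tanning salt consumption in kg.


Formula: Chrome = substrate * pct / 100
Substituting: Chrome = 20.2480 * 6.5240 / 100
Result: 1.3210 kg


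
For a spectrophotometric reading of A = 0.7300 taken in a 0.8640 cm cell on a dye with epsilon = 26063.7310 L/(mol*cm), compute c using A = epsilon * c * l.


Formula: c = A / (epsilon * l)
Substituting: c = 0.7300 / (26063.7310 * 0.8640)
Result: 3.2417e-05 mol/L


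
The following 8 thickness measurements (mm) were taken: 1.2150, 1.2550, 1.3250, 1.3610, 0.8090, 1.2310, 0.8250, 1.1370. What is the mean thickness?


Formula: Average = sum / n
Substituting: Average = 9.1580 / 8
Result: 1.1447 mm


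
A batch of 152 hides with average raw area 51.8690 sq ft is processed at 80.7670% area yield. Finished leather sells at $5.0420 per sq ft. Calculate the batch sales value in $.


Raw_total = N * avg_area = 152 * 51.8690 = 7884.0880 sq ft
Finished = Raw_total * yield / 100 = 7884.0880 * 80.7670 / 100 = 6367.7414 sq ft
Value = Finished * price = 6367.7414 * 5.0420 = 32106.1519 $


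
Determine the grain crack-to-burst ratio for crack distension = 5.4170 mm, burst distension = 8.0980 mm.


Formula: Ratio = crack / burst
Substituting: Ratio = 5.4170 / 8.0980
Result: 0.6689


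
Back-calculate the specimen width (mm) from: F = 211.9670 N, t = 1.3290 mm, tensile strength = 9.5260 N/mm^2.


Formula: w = F / (TS * t)
Substituting: w = 211.9670 / (9.5260 * 1.3290)
Result: 16.7430 mm


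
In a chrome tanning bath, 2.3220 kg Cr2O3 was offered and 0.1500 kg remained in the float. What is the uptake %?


Formula: Uptake = (offered - residual) / offered * 100
Substituting: Uptake = (2.3220 - 0.1500) / 2.3220 * 100
Result: 93.5401 %


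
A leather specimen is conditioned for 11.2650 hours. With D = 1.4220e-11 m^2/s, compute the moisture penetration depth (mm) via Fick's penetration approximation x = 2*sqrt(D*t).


t = 11.2650 hr * 3600 = 40554.0000 s
D * t = 1.4220e-11 * 40554.0000 = 5.7668e-07
x = 2 * sqrt(D*t) = 2 * sqrt(5.7668e-07) = 0.00151879 m = 1.5188 mm


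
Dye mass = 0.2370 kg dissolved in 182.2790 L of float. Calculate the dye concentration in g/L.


Formula: Conc = dye_mass(kg) / volume(L) * 1000
Substituting: Conc = 0.2370 / 182.2790 * 1000
Result: 1.3002 g/L


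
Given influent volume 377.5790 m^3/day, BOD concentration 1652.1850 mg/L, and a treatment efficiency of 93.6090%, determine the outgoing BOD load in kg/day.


Load_in = volume * conc / 1000 = 377.5790 * 1652.1850 / 1000 = 623.8304 kg/day
Removed = Load_in * eff / 100 = 623.8304 * 93.6090 / 100 = 583.9614 kg/day
Load_out = Load_in - Removed = 623.8304 - 583.9614 = 39.8690 kg/day


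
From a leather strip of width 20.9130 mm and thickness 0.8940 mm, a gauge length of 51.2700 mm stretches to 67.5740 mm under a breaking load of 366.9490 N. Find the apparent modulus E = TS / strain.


TS = F / (w * t) = 366.9490 / (20.9130 * 0.8940) = 19.6269 N/mm^2
strain = (Lf - L0) / L0 = (67.5740 - 51.2700) / 51.2700 = 0.3180
E = TS / strain = 19.6269 / 0.3180 = 61.7193 N/mm^2


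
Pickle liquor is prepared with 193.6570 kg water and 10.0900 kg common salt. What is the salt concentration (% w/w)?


Formula: Conc = salt / (water + salt) * 100
Substituting: Conc = 10.0900 / (193.6570 + 10.0900) * 100
Result: 4.9522 %


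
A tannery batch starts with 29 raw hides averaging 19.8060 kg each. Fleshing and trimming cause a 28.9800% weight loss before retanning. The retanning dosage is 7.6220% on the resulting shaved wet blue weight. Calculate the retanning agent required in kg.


Total_raw = N * avg_wt = 29 * 19.8060 = 574.3740 kg
Substrate = Total_raw * (1 - loss/100) = 574.3740 * (1 - 28.9800/100) = 407.9204 kg
Retan = Substrate * pct / 100 = 407.9204 * 7.6220 / 100 = 31.0917 kg


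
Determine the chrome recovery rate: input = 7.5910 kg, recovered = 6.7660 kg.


Formula: Recovery = recovered / input * 100
Substituting: Recovery = 6.7660 / 7.5910 * 100
Result: 89.1319 %


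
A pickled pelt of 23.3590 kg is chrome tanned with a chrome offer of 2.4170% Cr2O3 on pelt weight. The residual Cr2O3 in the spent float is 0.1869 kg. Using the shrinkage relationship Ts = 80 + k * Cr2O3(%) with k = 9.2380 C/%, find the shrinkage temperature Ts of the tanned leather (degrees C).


Offered = pelt * offer_pct / 100 = 23.3590 * 2.4170 / 100 = 0.5646 kg
Uptake = offered - residual = 0.5646 - 0.1869 = 0.3777 kg
Cr2O3% on pelt = uptake / pelt * 100 = 0.3777 / 23.3590 * 100 = 1.6169 %
Ts = 80 + k * Cr2O3% = 80 + 9.2380 * 1.6169 = 94.9367 C


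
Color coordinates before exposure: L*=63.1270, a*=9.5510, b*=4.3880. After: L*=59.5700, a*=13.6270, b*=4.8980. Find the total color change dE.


dL = -3.5570, da = 4.0760, db = 0.5100
dE = sqrt((-3.5570)^2 + 4.0760^2 + 0.5100^2) = 5.4338


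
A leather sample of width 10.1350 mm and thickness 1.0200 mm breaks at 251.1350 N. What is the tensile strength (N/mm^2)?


Formula: TS = force / (width * thickness)
Substituting: TS = 251.1350 / (10.1350 * 1.0200)
Result: 24.2931 N/mm^2


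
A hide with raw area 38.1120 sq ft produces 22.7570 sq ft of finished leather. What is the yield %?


Formula: Yield = finished / raw * 100
Substituting: Yield = 22.7570 / 38.1120 * 100
Result: 59.7109 %


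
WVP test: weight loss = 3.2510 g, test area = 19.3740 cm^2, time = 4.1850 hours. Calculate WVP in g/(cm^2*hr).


Formula: WVP = loss / (area * time)
Substituting: WVP = 3.2510 / (19.3740 * 4.1850)
Result: 0.0400961 g/(cm^2*hr)


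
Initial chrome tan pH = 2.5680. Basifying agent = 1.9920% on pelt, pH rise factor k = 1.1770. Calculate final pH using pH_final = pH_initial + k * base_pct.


Formula: pH_final = pH_initial + k * base_pct
Substituting: pH_final = 2.5680 + 1.1770 * 1.9920
Result: 4.9126


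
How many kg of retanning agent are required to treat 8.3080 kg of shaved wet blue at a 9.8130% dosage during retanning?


Formula: Retan = substrate * pct / 100
Substituting: Retan = 8.3080 * 9.8130 / 100
Result: 0.8153 kg


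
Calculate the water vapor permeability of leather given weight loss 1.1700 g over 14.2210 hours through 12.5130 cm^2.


Formula: WVP = loss / (area * time)
Substituting: WVP = 1.1700 / (12.5130 * 14.2210)
Result: 0.00657498 g/(cm^2*hr)


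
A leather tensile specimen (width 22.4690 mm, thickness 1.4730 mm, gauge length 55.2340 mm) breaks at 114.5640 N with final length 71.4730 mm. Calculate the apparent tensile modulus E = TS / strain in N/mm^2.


TS = F / (w * t) = 114.5640 / (22.4690 * 1.4730) = 3.4615 N/mm^2
strain = (Lf - L0) / L0 = (71.4730 - 55.2340) / 55.2340 = 0.2940
E = TS / strain = 3.4615 / 0.2940 = 11.7736 N/mm^2


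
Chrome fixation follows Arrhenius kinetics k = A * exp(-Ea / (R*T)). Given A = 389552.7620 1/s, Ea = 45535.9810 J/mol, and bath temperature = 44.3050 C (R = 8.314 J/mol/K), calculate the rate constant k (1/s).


T_K = T_C + 273.15 = 44.3050 + 273.15 = 317.4550 K
exponent = -Ea / (R * T_K) = -45535.9810 / (8.314 * 317.4550) = -17.2529
k = A * exp(exponent) = 389552.7620 * exp(-17.2529) = 0.0125233 1/s


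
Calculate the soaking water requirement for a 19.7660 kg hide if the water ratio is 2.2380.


Formula: Water = hide_weight * ratio
Substituting: Water = 19.7660 * 2.2380
Result: 44.2363 kg


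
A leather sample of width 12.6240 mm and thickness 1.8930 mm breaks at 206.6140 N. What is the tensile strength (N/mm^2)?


Formula: TS = force / (width * thickness)
Substituting: TS = 206.6140 / (12.6240 * 1.8930)
Result: 8.6459 N/mm^2


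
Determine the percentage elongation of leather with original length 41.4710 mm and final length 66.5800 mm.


Formula: Elongation = (Lf - L0) / L0 * 100
Substituting: Elongation = (66.5800 - 41.4710) / 41.4710 * 100
Result: 60.5459 %


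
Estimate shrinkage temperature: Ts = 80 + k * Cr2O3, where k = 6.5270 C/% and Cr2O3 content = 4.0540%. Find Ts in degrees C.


Formula: Ts = 80 + k * Cr2O3
Substituting: Ts = 80 + 6.5270 * 4.0540
Result: 106.4605 C


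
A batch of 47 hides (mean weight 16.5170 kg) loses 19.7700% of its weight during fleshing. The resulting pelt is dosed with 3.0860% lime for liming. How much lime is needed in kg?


Total_raw = N * avg_wt = 47 * 16.5170 = 776.2990 kg
Substrate = Total_raw * (1 - loss/100) = 776.2990 * (1 - 19.7700/100) = 622.8247 kg
Lime = Substrate * pct / 100 = 622.8247 * 3.0860 / 100 = 19.2204 kg


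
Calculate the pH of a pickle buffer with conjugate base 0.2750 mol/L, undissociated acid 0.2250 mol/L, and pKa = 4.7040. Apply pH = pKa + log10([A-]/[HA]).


ratio = [A-] / [HA] = 0.2750 / 0.2250 = 1.2222
log10(ratio) = 0.0871502
pH = pKa + log10(ratio) = 4.7040 + 0.0871502 = 4.7912


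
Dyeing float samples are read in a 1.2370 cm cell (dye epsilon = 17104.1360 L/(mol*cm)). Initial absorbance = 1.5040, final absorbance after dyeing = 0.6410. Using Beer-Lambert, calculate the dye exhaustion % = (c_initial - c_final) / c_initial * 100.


c_initial = A_i / (epsilon * l) = 1.5040 / (17104.1360 * 1.2370) = 7.1085e-05 mol/L
c_final = A_f / (epsilon * l) = 0.6410 / (17104.1360 * 1.2370) = 3.0296e-05 mol/L
Exhaustion = (c_initial - c_final) / c_initial * 100 = (7.1085e-05 - 3.0296e-05) / 7.1085e-05 * 100 = 57.3803 %


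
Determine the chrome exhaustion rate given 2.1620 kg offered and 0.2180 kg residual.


Formula: Uptake = (offered - residual) / offered * 100
Substituting: Uptake = (2.1620 - 0.2180) / 2.1620 * 100
Result: 89.9167 %


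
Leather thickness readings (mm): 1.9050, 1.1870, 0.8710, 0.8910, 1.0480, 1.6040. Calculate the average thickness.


Formula: Average = sum / n
Substituting: Average = 7.5060 / 6
Result: 1.2510 mm


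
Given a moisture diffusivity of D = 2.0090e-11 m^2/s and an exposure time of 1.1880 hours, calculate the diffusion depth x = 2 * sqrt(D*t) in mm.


t = 1.1880 hr * 3600 = 4276.8000 s
D * t = 2.0090e-11 * 4276.8000 = 8.5921e-08
x = 2 * sqrt(D*t) = 2 * sqrt(8.5921e-08) = 5.8625e-04 m = 0.5862 mm


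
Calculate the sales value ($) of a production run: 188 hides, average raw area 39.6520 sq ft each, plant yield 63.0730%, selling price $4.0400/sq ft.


Raw_total = N * avg_area = 188 * 39.6520 = 7454.5760 sq ft
Finished = Raw_total * yield / 100 = 7454.5760 * 63.0730 / 100 = 4701.8247 sq ft
Value = Finished * price = 4701.8247 * 4.0400 = 18995.3719 $


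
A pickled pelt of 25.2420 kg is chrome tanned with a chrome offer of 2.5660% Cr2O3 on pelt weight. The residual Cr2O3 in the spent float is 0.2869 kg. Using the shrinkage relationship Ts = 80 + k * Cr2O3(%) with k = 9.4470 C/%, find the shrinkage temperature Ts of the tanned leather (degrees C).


Offered = pelt * offer_pct / 100 = 25.2420 * 2.5660 / 100 = 0.6477 kg
Uptake = offered - residual = 0.6477 - 0.2869 = 0.3608 kg
Cr2O3% on pelt = uptake / pelt * 100 = 0.3608 / 25.2420 * 100 = 1.4294 %
Ts = 80 + k * Cr2O3% = 80 + 9.4470 * 1.4294 = 93.5036 C


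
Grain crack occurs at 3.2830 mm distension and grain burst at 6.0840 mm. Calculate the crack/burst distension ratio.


Formula: Ratio = crack / burst
Substituting: Ratio = 3.2830 / 6.0840
Result: 0.5396


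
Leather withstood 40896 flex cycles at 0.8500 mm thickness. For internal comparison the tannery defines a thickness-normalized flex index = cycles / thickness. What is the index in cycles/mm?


Formula: Index = cycles / thickness
Substituting: Index = 40896 / 0.8500
Result: 48112.9412 cycles/mm


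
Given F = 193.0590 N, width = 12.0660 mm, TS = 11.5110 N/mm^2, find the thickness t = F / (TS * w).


Formula: t = F / (TS * w)
Substituting: t = 193.0590 / (11.5110 * 12.0660)
Result: 1.3900 mm


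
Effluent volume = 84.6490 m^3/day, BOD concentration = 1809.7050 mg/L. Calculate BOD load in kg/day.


Formula: BOD_load = volume * conc / 1000
Substituting: BOD_load = 84.6490 * 1809.7050 / 1000
Result: 153.1897 kg/day


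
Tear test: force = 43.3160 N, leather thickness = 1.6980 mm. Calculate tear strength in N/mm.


Formula: Tear strength = force / thickness
Substituting: Tear strength = 43.3160 / 1.6980
Result: 25.5100 N/mm


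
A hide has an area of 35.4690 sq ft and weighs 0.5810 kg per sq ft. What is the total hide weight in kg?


Formula: Weight = area * weight_per_sqft
Substituting: Weight = 35.4690 * 0.5810
Result: 20.6075 kg


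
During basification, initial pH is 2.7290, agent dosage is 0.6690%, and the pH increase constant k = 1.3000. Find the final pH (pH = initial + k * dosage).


Formula: pH_final = pH_initial + k * base_pct
Substituting: pH_final = 2.7290 + 1.3000 * 0.6690
Result: 3.5987


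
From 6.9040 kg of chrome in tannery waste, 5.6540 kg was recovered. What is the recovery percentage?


Formula: Recovery = recovered / input * 100
Substituting: Recovery = 5.6540 / 6.9040 * 100
Result: 81.8946 %


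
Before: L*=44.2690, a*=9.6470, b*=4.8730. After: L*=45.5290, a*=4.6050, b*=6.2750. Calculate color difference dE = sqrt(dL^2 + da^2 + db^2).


dL = 1.2600, da = -5.0420, db = 1.4020
dE = sqrt(1.2600^2 + (-5.0420)^2 + 1.4020^2) = 5.3828


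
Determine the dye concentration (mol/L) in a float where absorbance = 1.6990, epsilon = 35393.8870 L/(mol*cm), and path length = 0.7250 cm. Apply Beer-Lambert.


Formula: c = A / (epsilon * l)
Substituting: c = 1.6990 / (35393.8870 * 0.7250)
Result: 6.6211e-05 mol/L


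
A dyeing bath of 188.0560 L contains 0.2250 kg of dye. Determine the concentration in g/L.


Formula: Conc = dye_mass(kg) / volume(L) * 1000
Substituting: Conc = 0.2250 / 188.0560 * 1000
Result: 1.1965 g/L


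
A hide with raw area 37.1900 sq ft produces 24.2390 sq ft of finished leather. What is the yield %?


Formula: Yield = finished / raw * 100
Substituting: Yield = 24.2390 / 37.1900 * 100
Result: 65.1761 %


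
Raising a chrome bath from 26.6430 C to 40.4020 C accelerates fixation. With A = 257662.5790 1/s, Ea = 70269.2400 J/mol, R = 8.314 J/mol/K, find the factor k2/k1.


T1 = 26.6430 + 273.15 = 299.7930 K; T2 = 40.4020 + 273.15 = 313.5520 K
k1 = A * exp(-Ea/(R*T1)) = 257662.5790 * exp(-70269.2400/(8.314*299.7930)) = 1.4696e-07 1/s
k2 = A * exp(-Ea/(R*T2)) = 257662.5790 * exp(-70269.2400/(8.314*313.5520)) = 5.0638e-07 1/s
k2/k1 = 5.0638e-07 / 1.4696e-07 = 3.4457


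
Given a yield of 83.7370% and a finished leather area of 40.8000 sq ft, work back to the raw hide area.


Formula: raw = finished * 100 / yield
Substituting: raw = 40.8000 * 100 / 83.7370
Result: 48.7240 sq ft


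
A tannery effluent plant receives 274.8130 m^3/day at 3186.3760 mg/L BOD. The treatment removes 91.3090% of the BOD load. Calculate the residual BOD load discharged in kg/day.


Load_in = volume * conc / 1000 = 274.8130 * 3186.3760 / 1000 = 875.6575 kg/day
Removed = Load_in * eff / 100 = 875.6575 * 91.3090 / 100 = 799.5542 kg/day
Load_out = Load_in - Removed = 875.6575 - 799.5542 = 76.1034 kg/day


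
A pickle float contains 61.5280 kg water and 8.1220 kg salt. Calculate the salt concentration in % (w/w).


Formula: Conc = salt / (water + salt) * 100
Substituting: Conc = 8.1220 / (61.5280 + 8.1220) * 100
Result: 11.6612 %


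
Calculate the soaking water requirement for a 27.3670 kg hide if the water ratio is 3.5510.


Formula: Water = hide_weight * ratio
Substituting: Water = 27.3670 * 3.5510
Result: 97.1802 kg


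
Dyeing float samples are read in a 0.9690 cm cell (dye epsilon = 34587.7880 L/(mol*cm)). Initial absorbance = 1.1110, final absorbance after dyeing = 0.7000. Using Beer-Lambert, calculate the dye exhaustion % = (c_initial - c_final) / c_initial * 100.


c_initial = A_i / (epsilon * l) = 1.1110 / (34587.7880 * 0.9690) = 3.3149e-05 mol/L
c_final = A_f / (epsilon * l) = 0.7000 / (34587.7880 * 0.9690) = 2.0886e-05 mol/L
Exhaustion = (c_initial - c_final) / c_initial * 100 = (3.3149e-05 - 2.0886e-05) / 3.3149e-05 * 100 = 36.9937 %


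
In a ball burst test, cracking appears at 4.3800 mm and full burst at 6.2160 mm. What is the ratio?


Formula: Ratio = crack / burst
Substituting: Ratio = 4.3800 / 6.2160
Result: 0.7046


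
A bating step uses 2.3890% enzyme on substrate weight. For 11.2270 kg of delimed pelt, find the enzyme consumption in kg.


Formula: Enzyme = substrate * pct / 100
Substituting: Enzyme = 11.2270 * 2.3890 / 100
Result: 0.2682 kg


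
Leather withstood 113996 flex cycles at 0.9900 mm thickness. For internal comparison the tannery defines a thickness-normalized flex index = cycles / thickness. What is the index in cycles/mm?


Formula: Index = cycles / thickness
Substituting: Index = 113996 / 0.9900
Result: 115147.4747 cycles/mm


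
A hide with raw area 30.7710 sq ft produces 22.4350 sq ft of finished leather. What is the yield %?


Formula: Yield = finished / raw * 100
Substituting: Yield = 22.4350 / 30.7710 * 100
Result: 72.9096 %


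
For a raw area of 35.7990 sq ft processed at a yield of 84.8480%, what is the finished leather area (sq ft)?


Formula: finished = raw * yield / 100
Substituting: finished = 35.7990 * 84.8480 / 100
Result: 30.3747 sq ft


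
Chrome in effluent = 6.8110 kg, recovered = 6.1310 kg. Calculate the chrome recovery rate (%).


Formula: Recovery = recovered / input * 100
Substituting: Recovery = 6.1310 / 6.8110 * 100
Result: 90.0162 %


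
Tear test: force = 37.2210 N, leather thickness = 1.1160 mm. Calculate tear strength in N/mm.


Formula: Tear strength = force / thickness
Substituting: Tear strength = 37.2210 / 1.1160
Result: 33.3522 N/mm


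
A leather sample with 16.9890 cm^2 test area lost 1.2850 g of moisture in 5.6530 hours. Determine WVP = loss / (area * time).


Formula: WVP = loss / (area * time)
Substituting: WVP = 1.2850 / (16.9890 * 5.6530)
Result: 0.01338 g/(cm^2*hr)


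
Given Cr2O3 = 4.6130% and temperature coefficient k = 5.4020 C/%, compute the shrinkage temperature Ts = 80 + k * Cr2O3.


Formula: Ts = 80 + k * Cr2O3
Substituting: Ts = 80 + 5.4020 * 4.6130
Result: 104.9194 C


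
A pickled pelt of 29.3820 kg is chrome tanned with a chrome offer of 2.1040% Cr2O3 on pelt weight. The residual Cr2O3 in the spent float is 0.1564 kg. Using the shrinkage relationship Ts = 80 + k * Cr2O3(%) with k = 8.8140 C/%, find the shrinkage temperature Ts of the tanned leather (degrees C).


Offered = pelt * offer_pct / 100 = 29.3820 * 2.1040 / 100 = 0.6182 kg
Uptake = offered - residual = 0.6182 - 0.1564 = 0.4618 kg
Cr2O3% on pelt = uptake / pelt * 100 = 0.4618 / 29.3820 * 100 = 1.5717 %
Ts = 80 + k * Cr2O3% = 80 + 8.8140 * 1.5717 = 93.8530 C


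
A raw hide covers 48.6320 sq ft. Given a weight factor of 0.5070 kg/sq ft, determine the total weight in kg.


Formula: Weight = area * weight_per_sqft
Substituting: Weight = 48.6320 * 0.5070
Result: 24.6564 kg


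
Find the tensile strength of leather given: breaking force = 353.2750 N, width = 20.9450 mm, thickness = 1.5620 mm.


Formula: TS = force / (width * thickness)
Substituting: TS = 353.2750 / (20.9450 * 1.5620)
Result: 10.7982 N/mm^2


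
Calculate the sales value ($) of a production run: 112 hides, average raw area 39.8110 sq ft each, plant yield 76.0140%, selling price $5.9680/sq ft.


Raw_total = N * avg_area = 112 * 39.8110 = 4458.8320 sq ft
Finished = Raw_total * yield / 100 = 4458.8320 * 76.0140 / 100 = 3389.3366 sq ft
Value = Finished * price = 3389.3366 * 5.9680 = 20227.5606 $


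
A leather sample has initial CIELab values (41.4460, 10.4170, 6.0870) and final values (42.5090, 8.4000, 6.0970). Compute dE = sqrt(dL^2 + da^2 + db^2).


dL = 1.0630, da = -2.0170, db = 0.01
dE = sqrt(1.0630^2 + (-2.0170)^2 + 0.01^2) = 2.2800


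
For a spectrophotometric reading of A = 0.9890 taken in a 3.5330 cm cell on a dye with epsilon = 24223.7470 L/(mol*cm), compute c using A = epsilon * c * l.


Formula: c = A / (epsilon * l)
Substituting: c = 0.9890 / (24223.7470 * 3.5330)
Result: 1.1556e-05 mol/L


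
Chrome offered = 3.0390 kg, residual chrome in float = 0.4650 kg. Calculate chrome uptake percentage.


Formula: Uptake = (offered - residual) / offered * 100
Substituting: Uptake = (3.0390 - 0.4650) / 3.0390 * 100
Result: 84.6989 %


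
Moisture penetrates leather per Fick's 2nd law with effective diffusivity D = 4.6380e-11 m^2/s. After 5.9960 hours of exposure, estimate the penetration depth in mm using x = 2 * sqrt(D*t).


t = 5.9960 hr * 3600 = 21585.6000 s
D * t = 4.6380e-11 * 21585.6000 = 1.0011e-06
x = 2 * sqrt(D*t) = 2 * sqrt(1.0011e-06) = 0.00200114 m = 2.0011 mm


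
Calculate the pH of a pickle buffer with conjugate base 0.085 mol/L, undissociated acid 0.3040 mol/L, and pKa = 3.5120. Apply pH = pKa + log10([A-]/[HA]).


ratio = [A-] / [HA] = 0.085 / 0.3040 = 0.2796
log10(ratio) = -0.5535
pH = pKa + log10(ratio) = 3.5120 - 0.5535 = 2.9585


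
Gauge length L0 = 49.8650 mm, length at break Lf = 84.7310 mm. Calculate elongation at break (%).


Formula: Elongation = (Lf - L0) / L0 * 100
Substituting: Elongation = (84.7310 - 49.8650) / 49.8650 * 100
Result: 69.9208 %


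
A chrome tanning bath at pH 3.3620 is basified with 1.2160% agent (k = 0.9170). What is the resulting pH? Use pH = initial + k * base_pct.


Formula: pH_final = pH_initial + k * base_pct
Substituting: pH_final = 3.3620 + 0.9170 * 1.2160
Result: 4.4771


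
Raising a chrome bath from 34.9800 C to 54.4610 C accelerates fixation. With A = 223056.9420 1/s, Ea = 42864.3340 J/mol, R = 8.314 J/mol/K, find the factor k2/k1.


T1 = 34.9800 + 273.15 = 308.1300 K; T2 = 54.4610 + 273.15 = 327.6110 K
k1 = A * exp(-Ea/(R*T1)) = 223056.9420 * exp(-42864.3340/(8.314*308.1300)) = 0.0120706 1/s
k2 = A * exp(-Ea/(R*T2)) = 223056.9420 * exp(-42864.3340/(8.314*327.6110)) = 0.0326464 1/s
k2/k1 = 0.0326464 / 0.0120706 = 2.7046


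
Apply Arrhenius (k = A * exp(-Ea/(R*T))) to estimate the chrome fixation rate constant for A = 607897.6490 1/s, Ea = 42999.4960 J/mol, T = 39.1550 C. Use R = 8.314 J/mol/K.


T_K = T_C + 273.15 = 39.1550 + 273.15 = 312.3050 K
exponent = -Ea / (R * T_K) = -42999.4960 / (8.314 * 312.3050) = -16.5605
k = A * exp(exponent) = 607897.6490 * exp(-16.5605) = 0.0390554 1/s


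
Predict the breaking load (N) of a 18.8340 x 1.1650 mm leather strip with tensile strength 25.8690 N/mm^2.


Formula: F = TS * w * t
Substituting: F = 25.8690 * 18.8340 * 1.1650
Result: 567.6075 N


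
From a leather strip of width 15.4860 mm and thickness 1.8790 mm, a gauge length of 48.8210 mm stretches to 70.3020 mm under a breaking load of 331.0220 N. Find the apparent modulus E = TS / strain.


TS = F / (w * t) = 331.0220 / (15.4860 * 1.8790) = 11.3760 N/mm^2
strain = (Lf - L0) / L0 = (70.3020 - 48.8210) / 48.8210 = 0.4400
E = TS / strain = 11.3760 / 0.4400 = 25.8549 N/mm^2


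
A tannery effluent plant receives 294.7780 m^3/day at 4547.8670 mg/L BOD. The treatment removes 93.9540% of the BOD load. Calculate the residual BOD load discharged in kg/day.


Load_in = volume * conc / 1000 = 294.7780 * 4547.8670 / 1000 = 1340.6111 kg/day
Removed = Load_in * eff / 100 = 1340.6111 * 93.9540 / 100 = 1259.5578 kg/day
Load_out = Load_in - Removed = 1340.6111 - 1259.5578 = 81.0533 kg/day


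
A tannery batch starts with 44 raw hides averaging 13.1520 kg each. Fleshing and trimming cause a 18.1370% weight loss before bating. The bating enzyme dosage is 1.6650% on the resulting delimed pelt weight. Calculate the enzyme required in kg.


Total_raw = N * avg_wt = 44 * 13.1520 = 578.6880 kg
Substrate = Total_raw * (1 - loss/100) = 578.6880 * (1 - 18.1370/100) = 473.7314 kg
Enzyme = Substrate * pct / 100 = 473.7314 * 1.6650 / 100 = 7.8876 kg


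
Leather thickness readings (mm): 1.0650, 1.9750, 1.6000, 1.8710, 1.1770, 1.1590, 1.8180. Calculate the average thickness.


Formula: Average = sum / n
Substituting: Average = 10.6650 / 7
Result: 1.5236 mm


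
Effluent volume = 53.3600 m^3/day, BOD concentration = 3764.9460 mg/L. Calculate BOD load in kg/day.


Formula: BOD_load = volume * conc / 1000
Substituting: BOD_load = 53.3600 * 3764.9460 / 1000
Result: 200.8975 kg/day


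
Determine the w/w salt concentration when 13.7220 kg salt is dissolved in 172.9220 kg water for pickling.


Formula: Conc = salt / (water + salt) * 100
Substituting: Conc = 13.7220 / (172.9220 + 13.7220) * 100
Result: 7.3520 %


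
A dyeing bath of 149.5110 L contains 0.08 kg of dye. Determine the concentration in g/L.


Formula: Conc = dye_mass(kg) / volume(L) * 1000
Substituting: Conc = 0.08 / 149.5110 * 1000
Result: 0.5351 g/L


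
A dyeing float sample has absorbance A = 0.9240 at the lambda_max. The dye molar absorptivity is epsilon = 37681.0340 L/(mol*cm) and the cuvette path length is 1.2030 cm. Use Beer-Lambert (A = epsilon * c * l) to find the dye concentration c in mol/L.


Formula: c = A / (epsilon * l)
Substituting: c = 0.9240 / (37681.0340 * 1.2030)
Result: 2.0384e-05 mol/L


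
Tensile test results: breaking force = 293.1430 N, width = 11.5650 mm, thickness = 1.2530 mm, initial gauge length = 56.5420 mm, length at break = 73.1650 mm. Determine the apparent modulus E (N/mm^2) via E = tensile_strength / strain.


TS = F / (w * t) = 293.1430 / (11.5650 * 1.2530) = 20.2294 N/mm^2
strain = (Lf - L0) / L0 = (73.1650 - 56.5420) / 56.5420 = 0.2940
E = TS / strain = 20.2294 / 0.2940 = 68.8089 N/mm^2


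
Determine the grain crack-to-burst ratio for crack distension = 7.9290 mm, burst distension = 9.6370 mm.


Formula: Ratio = crack / burst
Substituting: Ratio = 7.9290 / 9.6370
Result: 0.8228


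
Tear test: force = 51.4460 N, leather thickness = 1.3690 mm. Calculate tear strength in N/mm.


Formula: Tear strength = force / thickness
Substituting: Tear strength = 51.4460 / 1.3690
Result: 37.5793 N/mm


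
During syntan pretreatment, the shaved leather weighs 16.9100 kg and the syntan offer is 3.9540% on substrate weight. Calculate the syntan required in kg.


Formula: Syntan = substrate * pct / 100
Substituting: Syntan = 16.9100 * 3.9540 / 100
Result: 0.6686 kg


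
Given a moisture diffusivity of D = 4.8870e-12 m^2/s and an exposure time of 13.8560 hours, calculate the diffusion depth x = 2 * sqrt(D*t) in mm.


t = 13.8560 hr * 3600 = 49881.6000 s
D * t = 4.8870e-12 * 49881.6000 = 2.4377e-07
x = 2 * sqrt(D*t) = 2 * sqrt(2.4377e-07) = 9.8746e-04 m = 0.9875 mm


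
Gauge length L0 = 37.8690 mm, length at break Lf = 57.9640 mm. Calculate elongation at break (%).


Formula: Elongation = (Lf - L0) / L0 * 100
Substituting: Elongation = (57.9640 - 37.8690) / 37.8690 * 100
Result: 53.0645 %


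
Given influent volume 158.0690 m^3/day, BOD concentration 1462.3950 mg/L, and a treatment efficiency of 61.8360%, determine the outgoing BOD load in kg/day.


Load_in = volume * conc / 1000 = 158.0690 * 1462.3950 / 1000 = 231.1593 kg/day
Removed = Load_in * eff / 100 = 231.1593 * 61.8360 / 100 = 142.9397 kg/day
Load_out = Load_in - Removed = 231.1593 - 142.9397 = 88.2196 kg/day


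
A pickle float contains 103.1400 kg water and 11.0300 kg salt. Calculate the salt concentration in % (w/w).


Formula: Conc = salt / (water + salt) * 100
Substituting: Conc = 11.0300 / (103.1400 + 11.0300) * 100
Result: 9.6610 %


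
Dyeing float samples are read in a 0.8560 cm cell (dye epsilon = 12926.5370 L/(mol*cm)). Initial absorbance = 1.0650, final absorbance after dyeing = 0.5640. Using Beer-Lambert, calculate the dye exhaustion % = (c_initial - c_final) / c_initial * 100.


c_initial = A_i / (epsilon * l) = 1.0650 / (12926.5370 * 0.8560) = 9.6248e-05 mol/L
c_final = A_f / (epsilon * l) = 0.5640 / (12926.5370 * 0.8560) = 5.0971e-05 mol/L
Exhaustion = (c_initial - c_final) / c_initial * 100 = (9.6248e-05 - 5.0971e-05) / 9.6248e-05 * 100 = 47.0423 %


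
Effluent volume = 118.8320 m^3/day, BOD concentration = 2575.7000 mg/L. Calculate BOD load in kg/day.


Formula: BOD_load = volume * conc / 1000
Substituting: BOD_load = 118.8320 * 2575.7000 / 1000
Result: 306.0756 kg/day


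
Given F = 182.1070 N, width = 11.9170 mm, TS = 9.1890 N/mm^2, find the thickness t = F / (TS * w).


Formula: t = F / (TS * w)
Substituting: t = 182.1070 / (9.1890 * 11.9170)
Result: 1.6630 mm


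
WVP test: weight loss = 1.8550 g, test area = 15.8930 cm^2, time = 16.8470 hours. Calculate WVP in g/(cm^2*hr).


Formula: WVP = loss / (area * time)
Substituting: WVP = 1.8550 / (15.8930 * 16.8470)
Result: 0.00692812 g/(cm^2*hr)
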